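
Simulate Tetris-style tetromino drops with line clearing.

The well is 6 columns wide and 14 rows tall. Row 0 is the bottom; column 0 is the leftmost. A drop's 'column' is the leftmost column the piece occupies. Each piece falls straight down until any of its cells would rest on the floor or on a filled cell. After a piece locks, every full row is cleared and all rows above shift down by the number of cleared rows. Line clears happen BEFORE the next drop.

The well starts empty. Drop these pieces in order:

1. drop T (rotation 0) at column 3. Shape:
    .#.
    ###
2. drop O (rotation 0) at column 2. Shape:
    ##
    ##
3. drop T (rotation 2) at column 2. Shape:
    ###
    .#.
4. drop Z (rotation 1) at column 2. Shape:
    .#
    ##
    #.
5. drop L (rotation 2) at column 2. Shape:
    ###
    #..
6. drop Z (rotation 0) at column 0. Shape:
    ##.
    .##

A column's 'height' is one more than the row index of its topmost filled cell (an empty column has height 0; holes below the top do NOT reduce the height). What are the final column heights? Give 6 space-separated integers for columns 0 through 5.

Answer: 11 11 10 9 9 1

Derivation:
Drop 1: T rot0 at col 3 lands with bottom-row=0; cleared 0 line(s) (total 0); column heights now [0 0 0 1 2 1], max=2
Drop 2: O rot0 at col 2 lands with bottom-row=1; cleared 0 line(s) (total 0); column heights now [0 0 3 3 2 1], max=3
Drop 3: T rot2 at col 2 lands with bottom-row=3; cleared 0 line(s) (total 0); column heights now [0 0 5 5 5 1], max=5
Drop 4: Z rot1 at col 2 lands with bottom-row=5; cleared 0 line(s) (total 0); column heights now [0 0 7 8 5 1], max=8
Drop 5: L rot2 at col 2 lands with bottom-row=7; cleared 0 line(s) (total 0); column heights now [0 0 9 9 9 1], max=9
Drop 6: Z rot0 at col 0 lands with bottom-row=9; cleared 0 line(s) (total 0); column heights now [11 11 10 9 9 1], max=11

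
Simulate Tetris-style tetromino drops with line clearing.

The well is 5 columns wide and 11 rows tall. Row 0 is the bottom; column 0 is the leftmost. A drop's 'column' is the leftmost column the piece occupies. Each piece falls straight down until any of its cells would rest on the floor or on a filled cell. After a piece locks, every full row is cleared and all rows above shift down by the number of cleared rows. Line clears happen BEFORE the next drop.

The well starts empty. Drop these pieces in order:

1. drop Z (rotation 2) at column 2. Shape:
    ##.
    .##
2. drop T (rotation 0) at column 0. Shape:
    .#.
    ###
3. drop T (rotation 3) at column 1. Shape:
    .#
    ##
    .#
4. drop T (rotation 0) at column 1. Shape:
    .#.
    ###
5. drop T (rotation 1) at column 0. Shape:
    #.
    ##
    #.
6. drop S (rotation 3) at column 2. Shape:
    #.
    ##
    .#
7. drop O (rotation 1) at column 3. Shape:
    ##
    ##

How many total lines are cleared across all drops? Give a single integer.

Drop 1: Z rot2 at col 2 lands with bottom-row=0; cleared 0 line(s) (total 0); column heights now [0 0 2 2 1], max=2
Drop 2: T rot0 at col 0 lands with bottom-row=2; cleared 0 line(s) (total 0); column heights now [3 4 3 2 1], max=4
Drop 3: T rot3 at col 1 lands with bottom-row=3; cleared 0 line(s) (total 0); column heights now [3 5 6 2 1], max=6
Drop 4: T rot0 at col 1 lands with bottom-row=6; cleared 0 line(s) (total 0); column heights now [3 7 8 7 1], max=8
Drop 5: T rot1 at col 0 lands with bottom-row=6; cleared 0 line(s) (total 0); column heights now [9 8 8 7 1], max=9
Drop 6: S rot3 at col 2 lands with bottom-row=7; cleared 0 line(s) (total 0); column heights now [9 8 10 9 1], max=10
Drop 7: O rot1 at col 3 lands with bottom-row=9; cleared 0 line(s) (total 0); column heights now [9 8 10 11 11], max=11

Answer: 0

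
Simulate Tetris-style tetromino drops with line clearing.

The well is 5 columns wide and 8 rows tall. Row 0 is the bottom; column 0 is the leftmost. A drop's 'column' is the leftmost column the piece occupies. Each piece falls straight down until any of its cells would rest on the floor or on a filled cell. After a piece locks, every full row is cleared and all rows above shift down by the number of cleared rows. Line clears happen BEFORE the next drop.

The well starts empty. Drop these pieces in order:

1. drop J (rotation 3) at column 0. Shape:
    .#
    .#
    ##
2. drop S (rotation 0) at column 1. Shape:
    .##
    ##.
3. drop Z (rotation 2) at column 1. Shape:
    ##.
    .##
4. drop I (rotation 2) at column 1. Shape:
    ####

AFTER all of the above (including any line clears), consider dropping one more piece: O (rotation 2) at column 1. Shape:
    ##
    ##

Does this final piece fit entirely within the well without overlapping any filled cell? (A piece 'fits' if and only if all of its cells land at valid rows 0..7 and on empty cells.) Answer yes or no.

Answer: no

Derivation:
Drop 1: J rot3 at col 0 lands with bottom-row=0; cleared 0 line(s) (total 0); column heights now [1 3 0 0 0], max=3
Drop 2: S rot0 at col 1 lands with bottom-row=3; cleared 0 line(s) (total 0); column heights now [1 4 5 5 0], max=5
Drop 3: Z rot2 at col 1 lands with bottom-row=5; cleared 0 line(s) (total 0); column heights now [1 7 7 6 0], max=7
Drop 4: I rot2 at col 1 lands with bottom-row=7; cleared 0 line(s) (total 0); column heights now [1 8 8 8 8], max=8
Test piece O rot2 at col 1 (width 2): heights before test = [1 8 8 8 8]; fits = False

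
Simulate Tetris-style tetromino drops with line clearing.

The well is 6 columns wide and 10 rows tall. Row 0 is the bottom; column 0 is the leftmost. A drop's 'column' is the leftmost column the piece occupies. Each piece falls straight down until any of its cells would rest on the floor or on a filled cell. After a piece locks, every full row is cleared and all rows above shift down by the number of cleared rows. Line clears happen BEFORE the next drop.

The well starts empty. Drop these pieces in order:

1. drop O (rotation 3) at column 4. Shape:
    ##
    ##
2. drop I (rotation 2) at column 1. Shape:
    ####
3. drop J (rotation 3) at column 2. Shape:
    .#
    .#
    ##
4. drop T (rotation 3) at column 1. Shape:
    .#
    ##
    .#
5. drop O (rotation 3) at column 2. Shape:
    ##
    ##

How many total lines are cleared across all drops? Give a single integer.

Answer: 0

Derivation:
Drop 1: O rot3 at col 4 lands with bottom-row=0; cleared 0 line(s) (total 0); column heights now [0 0 0 0 2 2], max=2
Drop 2: I rot2 at col 1 lands with bottom-row=2; cleared 0 line(s) (total 0); column heights now [0 3 3 3 3 2], max=3
Drop 3: J rot3 at col 2 lands with bottom-row=3; cleared 0 line(s) (total 0); column heights now [0 3 4 6 3 2], max=6
Drop 4: T rot3 at col 1 lands with bottom-row=4; cleared 0 line(s) (total 0); column heights now [0 6 7 6 3 2], max=7
Drop 5: O rot3 at col 2 lands with bottom-row=7; cleared 0 line(s) (total 0); column heights now [0 6 9 9 3 2], max=9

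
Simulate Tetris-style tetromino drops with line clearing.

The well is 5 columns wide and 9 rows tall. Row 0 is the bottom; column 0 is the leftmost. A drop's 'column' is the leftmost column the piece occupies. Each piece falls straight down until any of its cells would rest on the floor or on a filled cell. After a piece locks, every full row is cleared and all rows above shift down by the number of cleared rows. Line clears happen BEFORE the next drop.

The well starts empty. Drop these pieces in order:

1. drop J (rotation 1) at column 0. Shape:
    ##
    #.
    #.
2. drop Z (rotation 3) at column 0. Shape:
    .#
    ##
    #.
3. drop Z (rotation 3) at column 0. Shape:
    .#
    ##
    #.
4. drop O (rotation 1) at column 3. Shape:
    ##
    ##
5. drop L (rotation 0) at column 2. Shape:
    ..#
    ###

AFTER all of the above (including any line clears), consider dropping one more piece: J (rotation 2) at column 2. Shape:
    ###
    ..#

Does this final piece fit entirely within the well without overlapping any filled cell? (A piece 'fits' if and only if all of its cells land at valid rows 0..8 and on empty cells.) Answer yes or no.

Answer: yes

Derivation:
Drop 1: J rot1 at col 0 lands with bottom-row=0; cleared 0 line(s) (total 0); column heights now [3 3 0 0 0], max=3
Drop 2: Z rot3 at col 0 lands with bottom-row=3; cleared 0 line(s) (total 0); column heights now [5 6 0 0 0], max=6
Drop 3: Z rot3 at col 0 lands with bottom-row=5; cleared 0 line(s) (total 0); column heights now [7 8 0 0 0], max=8
Drop 4: O rot1 at col 3 lands with bottom-row=0; cleared 0 line(s) (total 0); column heights now [7 8 0 2 2], max=8
Drop 5: L rot0 at col 2 lands with bottom-row=2; cleared 1 line(s) (total 1); column heights now [6 7 0 2 3], max=7
Test piece J rot2 at col 2 (width 3): heights before test = [6 7 0 2 3]; fits = True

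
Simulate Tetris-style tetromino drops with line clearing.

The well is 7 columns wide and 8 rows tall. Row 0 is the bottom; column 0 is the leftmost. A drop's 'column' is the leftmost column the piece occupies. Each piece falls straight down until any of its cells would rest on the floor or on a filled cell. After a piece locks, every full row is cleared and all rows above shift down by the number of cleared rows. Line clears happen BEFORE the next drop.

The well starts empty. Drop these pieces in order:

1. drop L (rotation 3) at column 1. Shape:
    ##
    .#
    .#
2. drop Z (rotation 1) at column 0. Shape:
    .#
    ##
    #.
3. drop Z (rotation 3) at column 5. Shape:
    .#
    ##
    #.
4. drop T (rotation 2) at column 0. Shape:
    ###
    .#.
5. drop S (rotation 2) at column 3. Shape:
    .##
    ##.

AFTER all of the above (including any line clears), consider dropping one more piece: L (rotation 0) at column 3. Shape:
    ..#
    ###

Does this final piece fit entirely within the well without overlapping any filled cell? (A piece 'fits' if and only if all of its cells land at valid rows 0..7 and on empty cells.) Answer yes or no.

Drop 1: L rot3 at col 1 lands with bottom-row=0; cleared 0 line(s) (total 0); column heights now [0 3 3 0 0 0 0], max=3
Drop 2: Z rot1 at col 0 lands with bottom-row=2; cleared 0 line(s) (total 0); column heights now [4 5 3 0 0 0 0], max=5
Drop 3: Z rot3 at col 5 lands with bottom-row=0; cleared 0 line(s) (total 0); column heights now [4 5 3 0 0 2 3], max=5
Drop 4: T rot2 at col 0 lands with bottom-row=5; cleared 0 line(s) (total 0); column heights now [7 7 7 0 0 2 3], max=7
Drop 5: S rot2 at col 3 lands with bottom-row=1; cleared 0 line(s) (total 0); column heights now [7 7 7 2 3 3 3], max=7
Test piece L rot0 at col 3 (width 3): heights before test = [7 7 7 2 3 3 3]; fits = True

Answer: yes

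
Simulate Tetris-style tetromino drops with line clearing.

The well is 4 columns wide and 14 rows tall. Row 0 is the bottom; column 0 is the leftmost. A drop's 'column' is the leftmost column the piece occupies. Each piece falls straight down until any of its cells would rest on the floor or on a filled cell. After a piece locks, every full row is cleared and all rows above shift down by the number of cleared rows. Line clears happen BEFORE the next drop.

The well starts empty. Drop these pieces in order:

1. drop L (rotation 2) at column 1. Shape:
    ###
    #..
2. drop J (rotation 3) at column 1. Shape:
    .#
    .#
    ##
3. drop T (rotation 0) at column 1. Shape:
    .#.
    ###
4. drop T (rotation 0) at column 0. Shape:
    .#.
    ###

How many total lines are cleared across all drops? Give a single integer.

Drop 1: L rot2 at col 1 lands with bottom-row=0; cleared 0 line(s) (total 0); column heights now [0 2 2 2], max=2
Drop 2: J rot3 at col 1 lands with bottom-row=2; cleared 0 line(s) (total 0); column heights now [0 3 5 2], max=5
Drop 3: T rot0 at col 1 lands with bottom-row=5; cleared 0 line(s) (total 0); column heights now [0 6 7 6], max=7
Drop 4: T rot0 at col 0 lands with bottom-row=7; cleared 0 line(s) (total 0); column heights now [8 9 8 6], max=9

Answer: 0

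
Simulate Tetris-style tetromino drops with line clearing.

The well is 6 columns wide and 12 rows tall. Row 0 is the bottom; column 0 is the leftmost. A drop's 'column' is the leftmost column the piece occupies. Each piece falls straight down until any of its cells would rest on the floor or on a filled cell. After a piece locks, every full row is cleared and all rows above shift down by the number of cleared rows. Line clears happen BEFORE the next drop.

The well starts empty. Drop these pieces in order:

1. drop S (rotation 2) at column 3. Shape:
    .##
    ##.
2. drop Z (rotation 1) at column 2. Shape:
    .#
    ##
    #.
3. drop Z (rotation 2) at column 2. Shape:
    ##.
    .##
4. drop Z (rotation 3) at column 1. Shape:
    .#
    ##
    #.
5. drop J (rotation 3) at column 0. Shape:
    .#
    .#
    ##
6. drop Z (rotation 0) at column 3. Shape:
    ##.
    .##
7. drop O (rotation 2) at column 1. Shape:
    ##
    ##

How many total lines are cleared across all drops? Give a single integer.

Answer: 0

Derivation:
Drop 1: S rot2 at col 3 lands with bottom-row=0; cleared 0 line(s) (total 0); column heights now [0 0 0 1 2 2], max=2
Drop 2: Z rot1 at col 2 lands with bottom-row=0; cleared 0 line(s) (total 0); column heights now [0 0 2 3 2 2], max=3
Drop 3: Z rot2 at col 2 lands with bottom-row=3; cleared 0 line(s) (total 0); column heights now [0 0 5 5 4 2], max=5
Drop 4: Z rot3 at col 1 lands with bottom-row=4; cleared 0 line(s) (total 0); column heights now [0 6 7 5 4 2], max=7
Drop 5: J rot3 at col 0 lands with bottom-row=6; cleared 0 line(s) (total 0); column heights now [7 9 7 5 4 2], max=9
Drop 6: Z rot0 at col 3 lands with bottom-row=4; cleared 0 line(s) (total 0); column heights now [7 9 7 6 6 5], max=9
Drop 7: O rot2 at col 1 lands with bottom-row=9; cleared 0 line(s) (total 0); column heights now [7 11 11 6 6 5], max=11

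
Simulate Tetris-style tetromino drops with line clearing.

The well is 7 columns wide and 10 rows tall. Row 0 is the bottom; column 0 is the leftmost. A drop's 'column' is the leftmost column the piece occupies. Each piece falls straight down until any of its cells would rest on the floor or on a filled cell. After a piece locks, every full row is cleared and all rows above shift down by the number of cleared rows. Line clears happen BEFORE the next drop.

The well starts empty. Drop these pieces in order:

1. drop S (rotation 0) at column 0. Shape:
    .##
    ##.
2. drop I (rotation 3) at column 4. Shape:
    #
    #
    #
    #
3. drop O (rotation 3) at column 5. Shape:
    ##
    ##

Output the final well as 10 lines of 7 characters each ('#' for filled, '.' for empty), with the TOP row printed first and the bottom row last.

Answer: .......
.......
.......
.......
.......
.......
....#..
....#..
.##.###
##..###

Derivation:
Drop 1: S rot0 at col 0 lands with bottom-row=0; cleared 0 line(s) (total 0); column heights now [1 2 2 0 0 0 0], max=2
Drop 2: I rot3 at col 4 lands with bottom-row=0; cleared 0 line(s) (total 0); column heights now [1 2 2 0 4 0 0], max=4
Drop 3: O rot3 at col 5 lands with bottom-row=0; cleared 0 line(s) (total 0); column heights now [1 2 2 0 4 2 2], max=4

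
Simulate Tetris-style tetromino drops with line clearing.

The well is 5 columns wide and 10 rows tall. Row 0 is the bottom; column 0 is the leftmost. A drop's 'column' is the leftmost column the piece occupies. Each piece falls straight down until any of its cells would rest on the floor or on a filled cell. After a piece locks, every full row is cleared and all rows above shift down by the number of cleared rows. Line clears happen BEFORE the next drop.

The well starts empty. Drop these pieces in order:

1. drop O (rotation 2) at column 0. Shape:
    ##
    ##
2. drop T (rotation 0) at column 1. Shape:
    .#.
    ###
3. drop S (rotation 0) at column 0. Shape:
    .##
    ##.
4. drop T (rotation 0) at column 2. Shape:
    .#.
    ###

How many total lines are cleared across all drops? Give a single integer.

Answer: 0

Derivation:
Drop 1: O rot2 at col 0 lands with bottom-row=0; cleared 0 line(s) (total 0); column heights now [2 2 0 0 0], max=2
Drop 2: T rot0 at col 1 lands with bottom-row=2; cleared 0 line(s) (total 0); column heights now [2 3 4 3 0], max=4
Drop 3: S rot0 at col 0 lands with bottom-row=3; cleared 0 line(s) (total 0); column heights now [4 5 5 3 0], max=5
Drop 4: T rot0 at col 2 lands with bottom-row=5; cleared 0 line(s) (total 0); column heights now [4 5 6 7 6], max=7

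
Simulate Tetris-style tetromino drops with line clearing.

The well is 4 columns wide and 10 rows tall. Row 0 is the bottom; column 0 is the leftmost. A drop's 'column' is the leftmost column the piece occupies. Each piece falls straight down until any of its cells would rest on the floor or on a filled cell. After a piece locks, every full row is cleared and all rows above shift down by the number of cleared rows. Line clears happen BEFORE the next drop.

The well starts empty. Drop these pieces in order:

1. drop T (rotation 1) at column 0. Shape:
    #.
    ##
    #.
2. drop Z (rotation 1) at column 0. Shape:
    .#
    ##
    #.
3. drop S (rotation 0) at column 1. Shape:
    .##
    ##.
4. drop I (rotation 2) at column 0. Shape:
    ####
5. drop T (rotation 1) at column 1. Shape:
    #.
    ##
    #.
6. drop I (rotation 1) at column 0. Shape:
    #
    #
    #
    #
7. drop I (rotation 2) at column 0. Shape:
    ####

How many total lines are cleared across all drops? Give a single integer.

Drop 1: T rot1 at col 0 lands with bottom-row=0; cleared 0 line(s) (total 0); column heights now [3 2 0 0], max=3
Drop 2: Z rot1 at col 0 lands with bottom-row=3; cleared 0 line(s) (total 0); column heights now [5 6 0 0], max=6
Drop 3: S rot0 at col 1 lands with bottom-row=6; cleared 0 line(s) (total 0); column heights now [5 7 8 8], max=8
Drop 4: I rot2 at col 0 lands with bottom-row=8; cleared 1 line(s) (total 1); column heights now [5 7 8 8], max=8
Drop 5: T rot1 at col 1 lands with bottom-row=7; cleared 0 line(s) (total 1); column heights now [5 10 9 8], max=10
Drop 6: I rot1 at col 0 lands with bottom-row=5; cleared 1 line(s) (total 2); column heights now [8 9 8 0], max=9
Drop 7: I rot2 at col 0 lands with bottom-row=9; cleared 1 line(s) (total 3); column heights now [8 9 8 0], max=9

Answer: 3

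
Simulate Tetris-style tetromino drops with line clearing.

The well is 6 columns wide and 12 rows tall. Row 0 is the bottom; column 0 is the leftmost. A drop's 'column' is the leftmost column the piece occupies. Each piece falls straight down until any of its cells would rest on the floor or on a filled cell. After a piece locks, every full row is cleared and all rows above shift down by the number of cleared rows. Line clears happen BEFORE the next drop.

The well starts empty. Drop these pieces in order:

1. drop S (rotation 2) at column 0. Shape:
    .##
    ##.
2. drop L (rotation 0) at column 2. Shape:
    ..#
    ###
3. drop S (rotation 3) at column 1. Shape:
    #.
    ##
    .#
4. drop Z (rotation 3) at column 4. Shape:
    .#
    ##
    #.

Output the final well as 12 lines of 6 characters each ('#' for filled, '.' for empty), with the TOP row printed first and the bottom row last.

Drop 1: S rot2 at col 0 lands with bottom-row=0; cleared 0 line(s) (total 0); column heights now [1 2 2 0 0 0], max=2
Drop 2: L rot0 at col 2 lands with bottom-row=2; cleared 0 line(s) (total 0); column heights now [1 2 3 3 4 0], max=4
Drop 3: S rot3 at col 1 lands with bottom-row=3; cleared 0 line(s) (total 0); column heights now [1 6 5 3 4 0], max=6
Drop 4: Z rot3 at col 4 lands with bottom-row=4; cleared 0 line(s) (total 0); column heights now [1 6 5 3 6 7], max=7

Answer: ......
......
......
......
......
.....#
.#..##
.##.#.
..#.#.
..###.
.##...
##....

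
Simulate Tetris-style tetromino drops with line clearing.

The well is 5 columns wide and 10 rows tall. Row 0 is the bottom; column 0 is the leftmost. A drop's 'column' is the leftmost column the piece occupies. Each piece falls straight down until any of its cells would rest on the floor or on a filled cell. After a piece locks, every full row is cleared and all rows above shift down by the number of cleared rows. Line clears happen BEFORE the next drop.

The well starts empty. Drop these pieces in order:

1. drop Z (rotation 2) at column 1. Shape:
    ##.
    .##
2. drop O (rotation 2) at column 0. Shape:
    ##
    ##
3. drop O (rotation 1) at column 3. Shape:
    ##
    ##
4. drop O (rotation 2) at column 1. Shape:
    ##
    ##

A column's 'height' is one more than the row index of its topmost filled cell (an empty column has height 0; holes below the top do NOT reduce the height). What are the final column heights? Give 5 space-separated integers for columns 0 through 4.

Answer: 4 6 6 3 3

Derivation:
Drop 1: Z rot2 at col 1 lands with bottom-row=0; cleared 0 line(s) (total 0); column heights now [0 2 2 1 0], max=2
Drop 2: O rot2 at col 0 lands with bottom-row=2; cleared 0 line(s) (total 0); column heights now [4 4 2 1 0], max=4
Drop 3: O rot1 at col 3 lands with bottom-row=1; cleared 0 line(s) (total 0); column heights now [4 4 2 3 3], max=4
Drop 4: O rot2 at col 1 lands with bottom-row=4; cleared 0 line(s) (total 0); column heights now [4 6 6 3 3], max=6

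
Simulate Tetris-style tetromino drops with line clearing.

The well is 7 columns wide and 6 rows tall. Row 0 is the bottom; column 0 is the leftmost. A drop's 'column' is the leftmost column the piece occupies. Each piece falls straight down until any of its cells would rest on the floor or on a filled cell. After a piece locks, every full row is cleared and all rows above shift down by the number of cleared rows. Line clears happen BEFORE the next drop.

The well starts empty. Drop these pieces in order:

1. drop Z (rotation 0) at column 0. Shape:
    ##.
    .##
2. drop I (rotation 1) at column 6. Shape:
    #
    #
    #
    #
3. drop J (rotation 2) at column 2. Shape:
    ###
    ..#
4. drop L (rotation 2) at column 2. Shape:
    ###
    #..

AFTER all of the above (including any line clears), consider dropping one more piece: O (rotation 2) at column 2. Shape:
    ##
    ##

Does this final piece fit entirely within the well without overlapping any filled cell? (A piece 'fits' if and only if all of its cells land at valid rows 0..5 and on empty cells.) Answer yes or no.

Answer: yes

Derivation:
Drop 1: Z rot0 at col 0 lands with bottom-row=0; cleared 0 line(s) (total 0); column heights now [2 2 1 0 0 0 0], max=2
Drop 2: I rot1 at col 6 lands with bottom-row=0; cleared 0 line(s) (total 0); column heights now [2 2 1 0 0 0 4], max=4
Drop 3: J rot2 at col 2 lands with bottom-row=0; cleared 0 line(s) (total 0); column heights now [2 2 2 2 2 0 4], max=4
Drop 4: L rot2 at col 2 lands with bottom-row=2; cleared 0 line(s) (total 0); column heights now [2 2 4 4 4 0 4], max=4
Test piece O rot2 at col 2 (width 2): heights before test = [2 2 4 4 4 0 4]; fits = True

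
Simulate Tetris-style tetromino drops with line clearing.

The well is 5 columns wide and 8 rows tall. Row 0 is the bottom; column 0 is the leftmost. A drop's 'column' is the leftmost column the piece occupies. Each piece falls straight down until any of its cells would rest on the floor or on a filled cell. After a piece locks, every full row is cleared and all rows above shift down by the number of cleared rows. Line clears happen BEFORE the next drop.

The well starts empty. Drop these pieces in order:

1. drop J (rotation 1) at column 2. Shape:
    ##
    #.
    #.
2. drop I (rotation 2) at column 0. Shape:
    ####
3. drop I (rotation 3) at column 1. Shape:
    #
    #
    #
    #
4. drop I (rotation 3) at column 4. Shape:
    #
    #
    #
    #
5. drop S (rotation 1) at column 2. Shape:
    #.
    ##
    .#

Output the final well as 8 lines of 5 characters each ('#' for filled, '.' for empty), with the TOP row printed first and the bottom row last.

Drop 1: J rot1 at col 2 lands with bottom-row=0; cleared 0 line(s) (total 0); column heights now [0 0 3 3 0], max=3
Drop 2: I rot2 at col 0 lands with bottom-row=3; cleared 0 line(s) (total 0); column heights now [4 4 4 4 0], max=4
Drop 3: I rot3 at col 1 lands with bottom-row=4; cleared 0 line(s) (total 0); column heights now [4 8 4 4 0], max=8
Drop 4: I rot3 at col 4 lands with bottom-row=0; cleared 1 line(s) (total 1); column heights now [0 7 3 3 3], max=7
Drop 5: S rot1 at col 2 lands with bottom-row=3; cleared 0 line(s) (total 1); column heights now [0 7 6 5 3], max=7

Answer: .....
.#...
.##..
.###.
.#.#.
..###
..#.#
..#.#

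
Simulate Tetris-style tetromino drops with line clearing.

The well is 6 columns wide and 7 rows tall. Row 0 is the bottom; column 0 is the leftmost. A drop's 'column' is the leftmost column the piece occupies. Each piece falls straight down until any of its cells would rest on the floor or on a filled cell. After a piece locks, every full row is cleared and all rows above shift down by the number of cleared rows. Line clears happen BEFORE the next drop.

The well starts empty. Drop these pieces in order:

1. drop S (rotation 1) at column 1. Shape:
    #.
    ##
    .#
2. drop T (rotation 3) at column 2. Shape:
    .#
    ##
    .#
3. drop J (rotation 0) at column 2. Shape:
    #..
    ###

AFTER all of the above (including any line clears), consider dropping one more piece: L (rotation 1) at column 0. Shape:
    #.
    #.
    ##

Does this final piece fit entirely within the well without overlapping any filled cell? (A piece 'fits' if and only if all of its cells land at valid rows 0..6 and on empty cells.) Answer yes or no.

Drop 1: S rot1 at col 1 lands with bottom-row=0; cleared 0 line(s) (total 0); column heights now [0 3 2 0 0 0], max=3
Drop 2: T rot3 at col 2 lands with bottom-row=1; cleared 0 line(s) (total 0); column heights now [0 3 3 4 0 0], max=4
Drop 3: J rot0 at col 2 lands with bottom-row=4; cleared 0 line(s) (total 0); column heights now [0 3 6 5 5 0], max=6
Test piece L rot1 at col 0 (width 2): heights before test = [0 3 6 5 5 0]; fits = True

Answer: yes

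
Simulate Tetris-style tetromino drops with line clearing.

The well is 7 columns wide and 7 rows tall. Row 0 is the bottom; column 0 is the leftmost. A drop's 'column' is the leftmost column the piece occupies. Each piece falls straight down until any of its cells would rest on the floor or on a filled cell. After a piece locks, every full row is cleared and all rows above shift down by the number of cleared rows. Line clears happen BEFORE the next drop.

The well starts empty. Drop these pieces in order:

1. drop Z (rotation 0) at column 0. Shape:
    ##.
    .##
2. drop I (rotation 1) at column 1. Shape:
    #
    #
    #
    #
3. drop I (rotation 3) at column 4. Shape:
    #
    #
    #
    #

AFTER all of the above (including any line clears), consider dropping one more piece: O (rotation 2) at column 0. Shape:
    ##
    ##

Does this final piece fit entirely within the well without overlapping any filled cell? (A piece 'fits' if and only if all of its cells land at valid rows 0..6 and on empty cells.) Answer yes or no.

Answer: no

Derivation:
Drop 1: Z rot0 at col 0 lands with bottom-row=0; cleared 0 line(s) (total 0); column heights now [2 2 1 0 0 0 0], max=2
Drop 2: I rot1 at col 1 lands with bottom-row=2; cleared 0 line(s) (total 0); column heights now [2 6 1 0 0 0 0], max=6
Drop 3: I rot3 at col 4 lands with bottom-row=0; cleared 0 line(s) (total 0); column heights now [2 6 1 0 4 0 0], max=6
Test piece O rot2 at col 0 (width 2): heights before test = [2 6 1 0 4 0 0]; fits = False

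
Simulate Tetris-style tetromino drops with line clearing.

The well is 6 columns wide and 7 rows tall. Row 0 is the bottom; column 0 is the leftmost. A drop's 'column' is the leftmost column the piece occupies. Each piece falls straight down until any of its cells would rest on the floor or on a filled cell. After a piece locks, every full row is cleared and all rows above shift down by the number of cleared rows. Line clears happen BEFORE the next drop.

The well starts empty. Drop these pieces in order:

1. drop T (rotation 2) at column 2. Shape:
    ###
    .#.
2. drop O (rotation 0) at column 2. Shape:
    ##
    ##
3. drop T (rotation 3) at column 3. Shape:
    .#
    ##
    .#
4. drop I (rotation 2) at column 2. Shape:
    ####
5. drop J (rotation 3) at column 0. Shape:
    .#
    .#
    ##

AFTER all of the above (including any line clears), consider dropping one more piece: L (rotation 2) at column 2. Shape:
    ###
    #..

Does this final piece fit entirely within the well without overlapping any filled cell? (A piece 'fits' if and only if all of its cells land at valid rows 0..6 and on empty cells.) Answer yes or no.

Drop 1: T rot2 at col 2 lands with bottom-row=0; cleared 0 line(s) (total 0); column heights now [0 0 2 2 2 0], max=2
Drop 2: O rot0 at col 2 lands with bottom-row=2; cleared 0 line(s) (total 0); column heights now [0 0 4 4 2 0], max=4
Drop 3: T rot3 at col 3 lands with bottom-row=3; cleared 0 line(s) (total 0); column heights now [0 0 4 5 6 0], max=6
Drop 4: I rot2 at col 2 lands with bottom-row=6; cleared 0 line(s) (total 0); column heights now [0 0 7 7 7 7], max=7
Drop 5: J rot3 at col 0 lands with bottom-row=0; cleared 0 line(s) (total 0); column heights now [1 3 7 7 7 7], max=7
Test piece L rot2 at col 2 (width 3): heights before test = [1 3 7 7 7 7]; fits = False

Answer: no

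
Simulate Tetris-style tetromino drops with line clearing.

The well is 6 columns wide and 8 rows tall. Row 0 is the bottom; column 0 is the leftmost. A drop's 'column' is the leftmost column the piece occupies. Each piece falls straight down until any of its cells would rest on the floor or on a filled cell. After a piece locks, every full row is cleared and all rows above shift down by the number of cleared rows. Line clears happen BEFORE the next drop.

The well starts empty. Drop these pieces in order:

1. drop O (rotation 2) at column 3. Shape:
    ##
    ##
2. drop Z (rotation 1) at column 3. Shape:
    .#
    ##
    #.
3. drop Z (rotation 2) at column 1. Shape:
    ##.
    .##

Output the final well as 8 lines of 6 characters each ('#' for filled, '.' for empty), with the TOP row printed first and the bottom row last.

Answer: ......
......
.##...
..###.
...##.
...#..
...##.
...##.

Derivation:
Drop 1: O rot2 at col 3 lands with bottom-row=0; cleared 0 line(s) (total 0); column heights now [0 0 0 2 2 0], max=2
Drop 2: Z rot1 at col 3 lands with bottom-row=2; cleared 0 line(s) (total 0); column heights now [0 0 0 4 5 0], max=5
Drop 3: Z rot2 at col 1 lands with bottom-row=4; cleared 0 line(s) (total 0); column heights now [0 6 6 5 5 0], max=6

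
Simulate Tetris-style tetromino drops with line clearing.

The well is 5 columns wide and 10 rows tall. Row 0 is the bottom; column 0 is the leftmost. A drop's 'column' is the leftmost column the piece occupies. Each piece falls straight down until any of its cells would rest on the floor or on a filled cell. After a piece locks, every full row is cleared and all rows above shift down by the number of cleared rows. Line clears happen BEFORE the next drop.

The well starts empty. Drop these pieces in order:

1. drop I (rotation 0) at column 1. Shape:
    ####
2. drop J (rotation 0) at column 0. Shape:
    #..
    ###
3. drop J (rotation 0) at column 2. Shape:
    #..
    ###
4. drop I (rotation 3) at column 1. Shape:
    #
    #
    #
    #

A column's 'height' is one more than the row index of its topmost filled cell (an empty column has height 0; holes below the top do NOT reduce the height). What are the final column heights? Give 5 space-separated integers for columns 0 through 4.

Answer: 2 5 3 1 1

Derivation:
Drop 1: I rot0 at col 1 lands with bottom-row=0; cleared 0 line(s) (total 0); column heights now [0 1 1 1 1], max=1
Drop 2: J rot0 at col 0 lands with bottom-row=1; cleared 0 line(s) (total 0); column heights now [3 2 2 1 1], max=3
Drop 3: J rot0 at col 2 lands with bottom-row=2; cleared 0 line(s) (total 0); column heights now [3 2 4 3 3], max=4
Drop 4: I rot3 at col 1 lands with bottom-row=2; cleared 1 line(s) (total 1); column heights now [2 5 3 1 1], max=5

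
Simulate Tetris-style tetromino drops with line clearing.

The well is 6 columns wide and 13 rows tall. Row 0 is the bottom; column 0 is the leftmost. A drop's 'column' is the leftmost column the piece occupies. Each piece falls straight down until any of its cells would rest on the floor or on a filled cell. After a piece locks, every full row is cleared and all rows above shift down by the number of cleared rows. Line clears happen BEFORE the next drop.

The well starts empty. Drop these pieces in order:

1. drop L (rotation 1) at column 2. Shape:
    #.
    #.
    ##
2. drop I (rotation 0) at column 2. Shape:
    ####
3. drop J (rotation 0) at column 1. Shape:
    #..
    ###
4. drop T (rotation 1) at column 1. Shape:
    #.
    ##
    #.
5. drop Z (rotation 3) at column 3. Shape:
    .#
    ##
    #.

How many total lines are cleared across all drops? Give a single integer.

Drop 1: L rot1 at col 2 lands with bottom-row=0; cleared 0 line(s) (total 0); column heights now [0 0 3 1 0 0], max=3
Drop 2: I rot0 at col 2 lands with bottom-row=3; cleared 0 line(s) (total 0); column heights now [0 0 4 4 4 4], max=4
Drop 3: J rot0 at col 1 lands with bottom-row=4; cleared 0 line(s) (total 0); column heights now [0 6 5 5 4 4], max=6
Drop 4: T rot1 at col 1 lands with bottom-row=6; cleared 0 line(s) (total 0); column heights now [0 9 8 5 4 4], max=9
Drop 5: Z rot3 at col 3 lands with bottom-row=5; cleared 0 line(s) (total 0); column heights now [0 9 8 7 8 4], max=9

Answer: 0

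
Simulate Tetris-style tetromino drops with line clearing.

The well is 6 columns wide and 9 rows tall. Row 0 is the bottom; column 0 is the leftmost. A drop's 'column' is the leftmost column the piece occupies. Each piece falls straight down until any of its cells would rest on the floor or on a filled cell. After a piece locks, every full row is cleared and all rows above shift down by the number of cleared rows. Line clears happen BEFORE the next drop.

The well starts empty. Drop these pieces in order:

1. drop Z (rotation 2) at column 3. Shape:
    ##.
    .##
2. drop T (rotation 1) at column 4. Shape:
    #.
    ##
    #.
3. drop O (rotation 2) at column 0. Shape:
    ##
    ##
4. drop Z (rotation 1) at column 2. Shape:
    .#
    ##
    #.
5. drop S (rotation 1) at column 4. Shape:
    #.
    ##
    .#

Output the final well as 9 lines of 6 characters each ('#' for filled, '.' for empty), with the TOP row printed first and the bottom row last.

Answer: ......
......
....#.
....##
....##
...###
..###.
#####.
##..##

Derivation:
Drop 1: Z rot2 at col 3 lands with bottom-row=0; cleared 0 line(s) (total 0); column heights now [0 0 0 2 2 1], max=2
Drop 2: T rot1 at col 4 lands with bottom-row=2; cleared 0 line(s) (total 0); column heights now [0 0 0 2 5 4], max=5
Drop 3: O rot2 at col 0 lands with bottom-row=0; cleared 0 line(s) (total 0); column heights now [2 2 0 2 5 4], max=5
Drop 4: Z rot1 at col 2 lands with bottom-row=1; cleared 0 line(s) (total 0); column heights now [2 2 3 4 5 4], max=5
Drop 5: S rot1 at col 4 lands with bottom-row=4; cleared 0 line(s) (total 0); column heights now [2 2 3 4 7 6], max=7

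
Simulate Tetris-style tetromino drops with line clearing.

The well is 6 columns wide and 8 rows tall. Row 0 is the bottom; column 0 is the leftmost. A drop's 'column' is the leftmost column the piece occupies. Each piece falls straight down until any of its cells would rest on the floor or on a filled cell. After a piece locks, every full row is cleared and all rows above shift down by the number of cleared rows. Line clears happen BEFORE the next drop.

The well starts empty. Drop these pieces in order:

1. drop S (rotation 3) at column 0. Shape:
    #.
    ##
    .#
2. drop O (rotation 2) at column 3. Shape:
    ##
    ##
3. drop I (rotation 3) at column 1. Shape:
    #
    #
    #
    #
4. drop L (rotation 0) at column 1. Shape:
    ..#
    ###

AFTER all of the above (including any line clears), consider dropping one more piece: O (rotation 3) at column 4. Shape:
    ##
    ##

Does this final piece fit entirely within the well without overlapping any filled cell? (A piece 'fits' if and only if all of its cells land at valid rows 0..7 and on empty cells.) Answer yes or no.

Drop 1: S rot3 at col 0 lands with bottom-row=0; cleared 0 line(s) (total 0); column heights now [3 2 0 0 0 0], max=3
Drop 2: O rot2 at col 3 lands with bottom-row=0; cleared 0 line(s) (total 0); column heights now [3 2 0 2 2 0], max=3
Drop 3: I rot3 at col 1 lands with bottom-row=2; cleared 0 line(s) (total 0); column heights now [3 6 0 2 2 0], max=6
Drop 4: L rot0 at col 1 lands with bottom-row=6; cleared 0 line(s) (total 0); column heights now [3 7 7 8 2 0], max=8
Test piece O rot3 at col 4 (width 2): heights before test = [3 7 7 8 2 0]; fits = True

Answer: yes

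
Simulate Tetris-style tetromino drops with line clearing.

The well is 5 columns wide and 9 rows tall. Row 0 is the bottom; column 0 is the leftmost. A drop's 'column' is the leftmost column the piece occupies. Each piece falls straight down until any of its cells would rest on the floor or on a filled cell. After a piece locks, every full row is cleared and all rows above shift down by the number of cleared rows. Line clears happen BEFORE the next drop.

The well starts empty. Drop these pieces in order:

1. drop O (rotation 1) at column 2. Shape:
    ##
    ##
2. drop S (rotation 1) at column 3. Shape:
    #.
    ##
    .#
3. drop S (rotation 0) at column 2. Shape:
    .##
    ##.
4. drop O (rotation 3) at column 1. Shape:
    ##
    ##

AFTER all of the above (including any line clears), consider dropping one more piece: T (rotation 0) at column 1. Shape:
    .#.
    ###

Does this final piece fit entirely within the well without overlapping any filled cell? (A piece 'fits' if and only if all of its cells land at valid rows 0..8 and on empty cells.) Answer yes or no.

Drop 1: O rot1 at col 2 lands with bottom-row=0; cleared 0 line(s) (total 0); column heights now [0 0 2 2 0], max=2
Drop 2: S rot1 at col 3 lands with bottom-row=1; cleared 0 line(s) (total 0); column heights now [0 0 2 4 3], max=4
Drop 3: S rot0 at col 2 lands with bottom-row=4; cleared 0 line(s) (total 0); column heights now [0 0 5 6 6], max=6
Drop 4: O rot3 at col 1 lands with bottom-row=5; cleared 0 line(s) (total 0); column heights now [0 7 7 6 6], max=7
Test piece T rot0 at col 1 (width 3): heights before test = [0 7 7 6 6]; fits = True

Answer: yes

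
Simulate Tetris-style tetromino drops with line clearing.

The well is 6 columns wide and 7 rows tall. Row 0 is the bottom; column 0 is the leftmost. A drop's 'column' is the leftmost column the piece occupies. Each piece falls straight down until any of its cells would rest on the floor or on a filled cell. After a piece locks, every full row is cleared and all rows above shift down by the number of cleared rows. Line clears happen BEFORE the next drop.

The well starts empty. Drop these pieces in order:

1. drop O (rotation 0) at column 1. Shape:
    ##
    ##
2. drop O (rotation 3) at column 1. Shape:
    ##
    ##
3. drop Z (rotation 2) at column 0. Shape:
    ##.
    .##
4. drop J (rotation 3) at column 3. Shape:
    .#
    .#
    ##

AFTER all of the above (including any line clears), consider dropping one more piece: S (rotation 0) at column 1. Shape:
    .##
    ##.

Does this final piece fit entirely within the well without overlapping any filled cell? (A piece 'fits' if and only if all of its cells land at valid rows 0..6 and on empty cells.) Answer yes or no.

Drop 1: O rot0 at col 1 lands with bottom-row=0; cleared 0 line(s) (total 0); column heights now [0 2 2 0 0 0], max=2
Drop 2: O rot3 at col 1 lands with bottom-row=2; cleared 0 line(s) (total 0); column heights now [0 4 4 0 0 0], max=4
Drop 3: Z rot2 at col 0 lands with bottom-row=4; cleared 0 line(s) (total 0); column heights now [6 6 5 0 0 0], max=6
Drop 4: J rot3 at col 3 lands with bottom-row=0; cleared 0 line(s) (total 0); column heights now [6 6 5 1 3 0], max=6
Test piece S rot0 at col 1 (width 3): heights before test = [6 6 5 1 3 0]; fits = False

Answer: no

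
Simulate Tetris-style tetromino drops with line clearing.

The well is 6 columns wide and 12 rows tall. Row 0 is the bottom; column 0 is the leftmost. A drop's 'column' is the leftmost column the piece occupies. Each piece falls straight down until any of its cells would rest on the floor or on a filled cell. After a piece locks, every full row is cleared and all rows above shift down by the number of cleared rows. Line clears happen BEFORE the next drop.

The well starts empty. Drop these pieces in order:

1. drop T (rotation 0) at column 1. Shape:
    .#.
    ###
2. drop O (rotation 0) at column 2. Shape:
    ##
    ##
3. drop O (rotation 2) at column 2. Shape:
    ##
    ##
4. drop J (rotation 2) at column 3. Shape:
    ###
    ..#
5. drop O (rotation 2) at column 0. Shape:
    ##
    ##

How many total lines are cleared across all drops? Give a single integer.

Drop 1: T rot0 at col 1 lands with bottom-row=0; cleared 0 line(s) (total 0); column heights now [0 1 2 1 0 0], max=2
Drop 2: O rot0 at col 2 lands with bottom-row=2; cleared 0 line(s) (total 0); column heights now [0 1 4 4 0 0], max=4
Drop 3: O rot2 at col 2 lands with bottom-row=4; cleared 0 line(s) (total 0); column heights now [0 1 6 6 0 0], max=6
Drop 4: J rot2 at col 3 lands with bottom-row=5; cleared 0 line(s) (total 0); column heights now [0 1 6 7 7 7], max=7
Drop 5: O rot2 at col 0 lands with bottom-row=1; cleared 0 line(s) (total 0); column heights now [3 3 6 7 7 7], max=7

Answer: 0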